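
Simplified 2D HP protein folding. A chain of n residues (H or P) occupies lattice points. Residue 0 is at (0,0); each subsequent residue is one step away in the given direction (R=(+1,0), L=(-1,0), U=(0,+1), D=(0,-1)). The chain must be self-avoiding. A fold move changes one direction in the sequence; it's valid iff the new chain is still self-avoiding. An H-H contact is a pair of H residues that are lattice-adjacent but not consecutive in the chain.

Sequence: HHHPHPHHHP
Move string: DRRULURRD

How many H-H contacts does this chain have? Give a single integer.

Answer: 1

Derivation:
Positions: [(0, 0), (0, -1), (1, -1), (2, -1), (2, 0), (1, 0), (1, 1), (2, 1), (3, 1), (3, 0)]
H-H contact: residue 4 @(2,0) - residue 7 @(2, 1)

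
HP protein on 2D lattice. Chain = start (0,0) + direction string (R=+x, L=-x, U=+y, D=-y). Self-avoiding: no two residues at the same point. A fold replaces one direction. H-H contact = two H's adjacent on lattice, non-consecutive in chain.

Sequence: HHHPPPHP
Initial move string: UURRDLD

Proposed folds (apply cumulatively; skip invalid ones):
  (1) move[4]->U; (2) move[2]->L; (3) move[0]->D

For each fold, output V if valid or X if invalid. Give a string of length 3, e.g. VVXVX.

Initial: UURRDLD -> [(0, 0), (0, 1), (0, 2), (1, 2), (2, 2), (2, 1), (1, 1), (1, 0)]
Fold 1: move[4]->U => UURRULD INVALID (collision), skipped
Fold 2: move[2]->L => UULRDLD INVALID (collision), skipped
Fold 3: move[0]->D => DURRDLD INVALID (collision), skipped

Answer: XXX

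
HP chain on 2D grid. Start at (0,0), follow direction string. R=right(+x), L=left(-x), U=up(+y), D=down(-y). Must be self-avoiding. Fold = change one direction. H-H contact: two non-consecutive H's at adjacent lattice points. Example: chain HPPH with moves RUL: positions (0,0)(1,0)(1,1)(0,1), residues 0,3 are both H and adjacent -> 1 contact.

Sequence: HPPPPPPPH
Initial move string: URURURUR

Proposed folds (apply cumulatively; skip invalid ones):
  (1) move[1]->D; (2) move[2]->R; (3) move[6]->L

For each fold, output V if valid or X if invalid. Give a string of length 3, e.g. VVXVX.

Answer: XVX

Derivation:
Initial: URURURUR -> [(0, 0), (0, 1), (1, 1), (1, 2), (2, 2), (2, 3), (3, 3), (3, 4), (4, 4)]
Fold 1: move[1]->D => UDURURUR INVALID (collision), skipped
Fold 2: move[2]->R => URRRURUR VALID
Fold 3: move[6]->L => URRRURLR INVALID (collision), skipped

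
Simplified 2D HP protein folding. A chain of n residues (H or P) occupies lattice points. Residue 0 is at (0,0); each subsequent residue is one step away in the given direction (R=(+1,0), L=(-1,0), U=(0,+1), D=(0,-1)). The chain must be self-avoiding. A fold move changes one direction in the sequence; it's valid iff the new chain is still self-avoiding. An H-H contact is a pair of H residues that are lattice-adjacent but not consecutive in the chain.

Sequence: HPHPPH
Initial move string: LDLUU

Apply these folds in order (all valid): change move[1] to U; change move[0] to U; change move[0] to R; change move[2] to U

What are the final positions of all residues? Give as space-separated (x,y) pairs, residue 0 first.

Answer: (0,0) (1,0) (1,1) (1,2) (1,3) (1,4)

Derivation:
Initial moves: LDLUU
Fold: move[1]->U => LULUU (positions: [(0, 0), (-1, 0), (-1, 1), (-2, 1), (-2, 2), (-2, 3)])
Fold: move[0]->U => UULUU (positions: [(0, 0), (0, 1), (0, 2), (-1, 2), (-1, 3), (-1, 4)])
Fold: move[0]->R => RULUU (positions: [(0, 0), (1, 0), (1, 1), (0, 1), (0, 2), (0, 3)])
Fold: move[2]->U => RUUUU (positions: [(0, 0), (1, 0), (1, 1), (1, 2), (1, 3), (1, 4)])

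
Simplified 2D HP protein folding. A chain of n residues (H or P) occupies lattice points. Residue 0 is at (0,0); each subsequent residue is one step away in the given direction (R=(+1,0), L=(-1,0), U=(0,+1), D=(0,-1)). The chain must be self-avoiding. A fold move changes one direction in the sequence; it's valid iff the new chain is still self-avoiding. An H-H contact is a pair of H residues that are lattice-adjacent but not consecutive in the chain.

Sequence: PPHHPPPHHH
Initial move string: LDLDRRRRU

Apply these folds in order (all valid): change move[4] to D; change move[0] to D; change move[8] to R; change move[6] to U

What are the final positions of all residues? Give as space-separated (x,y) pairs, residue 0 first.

Initial moves: LDLDRRRRU
Fold: move[4]->D => LDLDDRRRU (positions: [(0, 0), (-1, 0), (-1, -1), (-2, -1), (-2, -2), (-2, -3), (-1, -3), (0, -3), (1, -3), (1, -2)])
Fold: move[0]->D => DDLDDRRRU (positions: [(0, 0), (0, -1), (0, -2), (-1, -2), (-1, -3), (-1, -4), (0, -4), (1, -4), (2, -4), (2, -3)])
Fold: move[8]->R => DDLDDRRRR (positions: [(0, 0), (0, -1), (0, -2), (-1, -2), (-1, -3), (-1, -4), (0, -4), (1, -4), (2, -4), (3, -4)])
Fold: move[6]->U => DDLDDRURR (positions: [(0, 0), (0, -1), (0, -2), (-1, -2), (-1, -3), (-1, -4), (0, -4), (0, -3), (1, -3), (2, -3)])

Answer: (0,0) (0,-1) (0,-2) (-1,-2) (-1,-3) (-1,-4) (0,-4) (0,-3) (1,-3) (2,-3)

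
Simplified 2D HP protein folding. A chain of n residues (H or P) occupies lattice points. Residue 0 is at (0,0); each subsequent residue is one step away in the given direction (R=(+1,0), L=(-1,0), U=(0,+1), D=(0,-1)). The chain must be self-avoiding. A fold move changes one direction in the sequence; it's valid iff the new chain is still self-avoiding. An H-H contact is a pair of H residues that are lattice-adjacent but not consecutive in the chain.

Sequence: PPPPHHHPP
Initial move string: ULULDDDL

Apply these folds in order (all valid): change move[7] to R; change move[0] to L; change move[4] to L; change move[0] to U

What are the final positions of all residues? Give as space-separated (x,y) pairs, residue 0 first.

Initial moves: ULULDDDL
Fold: move[7]->R => ULULDDDR (positions: [(0, 0), (0, 1), (-1, 1), (-1, 2), (-2, 2), (-2, 1), (-2, 0), (-2, -1), (-1, -1)])
Fold: move[0]->L => LLULDDDR (positions: [(0, 0), (-1, 0), (-2, 0), (-2, 1), (-3, 1), (-3, 0), (-3, -1), (-3, -2), (-2, -2)])
Fold: move[4]->L => LLULLDDR (positions: [(0, 0), (-1, 0), (-2, 0), (-2, 1), (-3, 1), (-4, 1), (-4, 0), (-4, -1), (-3, -1)])
Fold: move[0]->U => ULULLDDR (positions: [(0, 0), (0, 1), (-1, 1), (-1, 2), (-2, 2), (-3, 2), (-3, 1), (-3, 0), (-2, 0)])

Answer: (0,0) (0,1) (-1,1) (-1,2) (-2,2) (-3,2) (-3,1) (-3,0) (-2,0)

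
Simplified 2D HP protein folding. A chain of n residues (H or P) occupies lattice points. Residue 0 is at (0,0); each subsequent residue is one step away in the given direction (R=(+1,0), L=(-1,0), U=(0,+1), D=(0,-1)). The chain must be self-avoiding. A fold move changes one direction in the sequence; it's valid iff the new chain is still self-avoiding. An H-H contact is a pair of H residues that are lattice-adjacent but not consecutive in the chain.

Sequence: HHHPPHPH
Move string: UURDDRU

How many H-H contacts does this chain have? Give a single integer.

Positions: [(0, 0), (0, 1), (0, 2), (1, 2), (1, 1), (1, 0), (2, 0), (2, 1)]
H-H contact: residue 0 @(0,0) - residue 5 @(1, 0)

Answer: 1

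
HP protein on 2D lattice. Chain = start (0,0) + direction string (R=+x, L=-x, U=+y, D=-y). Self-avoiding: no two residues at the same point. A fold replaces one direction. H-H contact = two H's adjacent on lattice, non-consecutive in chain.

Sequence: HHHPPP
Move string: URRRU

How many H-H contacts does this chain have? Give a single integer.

Answer: 0

Derivation:
Positions: [(0, 0), (0, 1), (1, 1), (2, 1), (3, 1), (3, 2)]
No H-H contacts found.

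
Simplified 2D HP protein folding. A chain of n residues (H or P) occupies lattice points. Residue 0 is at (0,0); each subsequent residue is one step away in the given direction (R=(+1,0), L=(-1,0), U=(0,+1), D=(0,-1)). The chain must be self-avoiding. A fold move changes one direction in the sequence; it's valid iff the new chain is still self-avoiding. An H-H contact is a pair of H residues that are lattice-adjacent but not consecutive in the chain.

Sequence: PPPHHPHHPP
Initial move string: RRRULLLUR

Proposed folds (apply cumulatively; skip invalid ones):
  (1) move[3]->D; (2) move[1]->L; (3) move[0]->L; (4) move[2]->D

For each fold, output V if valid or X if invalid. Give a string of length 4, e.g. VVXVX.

Answer: XXXX

Derivation:
Initial: RRRULLLUR -> [(0, 0), (1, 0), (2, 0), (3, 0), (3, 1), (2, 1), (1, 1), (0, 1), (0, 2), (1, 2)]
Fold 1: move[3]->D => RRRDLLLUR INVALID (collision), skipped
Fold 2: move[1]->L => RLRULLLUR INVALID (collision), skipped
Fold 3: move[0]->L => LRRULLLUR INVALID (collision), skipped
Fold 4: move[2]->D => RRDULLLUR INVALID (collision), skipped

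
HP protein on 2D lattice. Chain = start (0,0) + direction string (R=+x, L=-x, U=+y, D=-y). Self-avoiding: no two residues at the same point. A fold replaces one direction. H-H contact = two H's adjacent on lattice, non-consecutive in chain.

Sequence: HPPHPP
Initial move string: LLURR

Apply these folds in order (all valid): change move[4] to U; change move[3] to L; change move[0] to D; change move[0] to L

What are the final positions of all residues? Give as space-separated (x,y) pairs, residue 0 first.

Answer: (0,0) (-1,0) (-2,0) (-2,1) (-3,1) (-3,2)

Derivation:
Initial moves: LLURR
Fold: move[4]->U => LLURU (positions: [(0, 0), (-1, 0), (-2, 0), (-2, 1), (-1, 1), (-1, 2)])
Fold: move[3]->L => LLULU (positions: [(0, 0), (-1, 0), (-2, 0), (-2, 1), (-3, 1), (-3, 2)])
Fold: move[0]->D => DLULU (positions: [(0, 0), (0, -1), (-1, -1), (-1, 0), (-2, 0), (-2, 1)])
Fold: move[0]->L => LLULU (positions: [(0, 0), (-1, 0), (-2, 0), (-2, 1), (-3, 1), (-3, 2)])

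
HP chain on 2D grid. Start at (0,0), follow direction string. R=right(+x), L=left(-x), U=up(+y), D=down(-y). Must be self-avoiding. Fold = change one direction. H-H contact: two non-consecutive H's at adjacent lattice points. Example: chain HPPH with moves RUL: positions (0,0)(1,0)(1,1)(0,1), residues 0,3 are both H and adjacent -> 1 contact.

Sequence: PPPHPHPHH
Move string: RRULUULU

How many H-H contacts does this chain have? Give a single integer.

Answer: 0

Derivation:
Positions: [(0, 0), (1, 0), (2, 0), (2, 1), (1, 1), (1, 2), (1, 3), (0, 3), (0, 4)]
No H-H contacts found.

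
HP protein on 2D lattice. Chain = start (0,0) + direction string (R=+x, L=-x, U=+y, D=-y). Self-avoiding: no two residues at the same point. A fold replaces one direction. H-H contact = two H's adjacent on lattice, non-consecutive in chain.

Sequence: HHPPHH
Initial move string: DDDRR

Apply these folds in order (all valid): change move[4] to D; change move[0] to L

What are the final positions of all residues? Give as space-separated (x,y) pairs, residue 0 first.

Initial moves: DDDRR
Fold: move[4]->D => DDDRD (positions: [(0, 0), (0, -1), (0, -2), (0, -3), (1, -3), (1, -4)])
Fold: move[0]->L => LDDRD (positions: [(0, 0), (-1, 0), (-1, -1), (-1, -2), (0, -2), (0, -3)])

Answer: (0,0) (-1,0) (-1,-1) (-1,-2) (0,-2) (0,-3)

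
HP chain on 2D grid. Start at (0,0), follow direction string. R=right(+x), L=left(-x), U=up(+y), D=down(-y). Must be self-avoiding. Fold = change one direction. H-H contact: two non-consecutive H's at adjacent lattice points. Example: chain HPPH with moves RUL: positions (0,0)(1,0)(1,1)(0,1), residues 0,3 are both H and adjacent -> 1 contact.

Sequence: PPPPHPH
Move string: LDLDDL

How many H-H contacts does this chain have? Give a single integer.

Positions: [(0, 0), (-1, 0), (-1, -1), (-2, -1), (-2, -2), (-2, -3), (-3, -3)]
No H-H contacts found.

Answer: 0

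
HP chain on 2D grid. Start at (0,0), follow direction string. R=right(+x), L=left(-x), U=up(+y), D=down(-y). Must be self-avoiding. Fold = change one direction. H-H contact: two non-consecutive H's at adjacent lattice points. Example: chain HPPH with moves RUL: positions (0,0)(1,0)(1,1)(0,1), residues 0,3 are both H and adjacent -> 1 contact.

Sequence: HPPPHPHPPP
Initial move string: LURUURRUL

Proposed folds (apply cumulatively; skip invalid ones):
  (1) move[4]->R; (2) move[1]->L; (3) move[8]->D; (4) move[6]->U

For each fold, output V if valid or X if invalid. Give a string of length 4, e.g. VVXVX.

Initial: LURUURRUL -> [(0, 0), (-1, 0), (-1, 1), (0, 1), (0, 2), (0, 3), (1, 3), (2, 3), (2, 4), (1, 4)]
Fold 1: move[4]->R => LURURRRUL VALID
Fold 2: move[1]->L => LLRURRRUL INVALID (collision), skipped
Fold 3: move[8]->D => LURURRRUD INVALID (collision), skipped
Fold 4: move[6]->U => LURURRUUL VALID

Answer: VXXV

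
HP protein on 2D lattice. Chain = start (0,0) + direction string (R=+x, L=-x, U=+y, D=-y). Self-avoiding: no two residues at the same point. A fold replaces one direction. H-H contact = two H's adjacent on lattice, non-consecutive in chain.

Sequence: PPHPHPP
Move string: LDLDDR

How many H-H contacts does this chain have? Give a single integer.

Positions: [(0, 0), (-1, 0), (-1, -1), (-2, -1), (-2, -2), (-2, -3), (-1, -3)]
No H-H contacts found.

Answer: 0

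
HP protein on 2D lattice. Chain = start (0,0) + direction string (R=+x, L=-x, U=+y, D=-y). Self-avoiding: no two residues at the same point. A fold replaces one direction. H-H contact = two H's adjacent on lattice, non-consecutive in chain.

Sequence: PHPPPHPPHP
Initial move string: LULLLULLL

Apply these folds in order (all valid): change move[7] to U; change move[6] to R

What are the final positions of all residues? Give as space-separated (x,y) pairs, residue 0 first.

Initial moves: LULLLULLL
Fold: move[7]->U => LULLLULUL (positions: [(0, 0), (-1, 0), (-1, 1), (-2, 1), (-3, 1), (-4, 1), (-4, 2), (-5, 2), (-5, 3), (-6, 3)])
Fold: move[6]->R => LULLLURUL (positions: [(0, 0), (-1, 0), (-1, 1), (-2, 1), (-3, 1), (-4, 1), (-4, 2), (-3, 2), (-3, 3), (-4, 3)])

Answer: (0,0) (-1,0) (-1,1) (-2,1) (-3,1) (-4,1) (-4,2) (-3,2) (-3,3) (-4,3)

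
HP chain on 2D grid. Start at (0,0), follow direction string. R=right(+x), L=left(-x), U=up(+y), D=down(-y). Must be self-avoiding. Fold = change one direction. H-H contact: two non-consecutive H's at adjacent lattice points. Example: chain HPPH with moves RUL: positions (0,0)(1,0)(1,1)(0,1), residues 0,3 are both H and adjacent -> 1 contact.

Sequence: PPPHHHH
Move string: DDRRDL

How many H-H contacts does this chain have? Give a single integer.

Answer: 1

Derivation:
Positions: [(0, 0), (0, -1), (0, -2), (1, -2), (2, -2), (2, -3), (1, -3)]
H-H contact: residue 3 @(1,-2) - residue 6 @(1, -3)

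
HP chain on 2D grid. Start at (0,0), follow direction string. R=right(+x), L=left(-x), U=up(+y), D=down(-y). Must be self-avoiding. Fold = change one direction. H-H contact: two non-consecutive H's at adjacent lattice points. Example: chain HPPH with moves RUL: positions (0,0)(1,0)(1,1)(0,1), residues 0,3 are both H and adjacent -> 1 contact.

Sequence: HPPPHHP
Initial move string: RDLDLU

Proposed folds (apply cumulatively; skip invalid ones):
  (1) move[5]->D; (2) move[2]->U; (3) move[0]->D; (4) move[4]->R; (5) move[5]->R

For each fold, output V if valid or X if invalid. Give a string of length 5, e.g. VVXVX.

Answer: VXVVV

Derivation:
Initial: RDLDLU -> [(0, 0), (1, 0), (1, -1), (0, -1), (0, -2), (-1, -2), (-1, -1)]
Fold 1: move[5]->D => RDLDLD VALID
Fold 2: move[2]->U => RDUDLD INVALID (collision), skipped
Fold 3: move[0]->D => DDLDLD VALID
Fold 4: move[4]->R => DDLDRD VALID
Fold 5: move[5]->R => DDLDRR VALID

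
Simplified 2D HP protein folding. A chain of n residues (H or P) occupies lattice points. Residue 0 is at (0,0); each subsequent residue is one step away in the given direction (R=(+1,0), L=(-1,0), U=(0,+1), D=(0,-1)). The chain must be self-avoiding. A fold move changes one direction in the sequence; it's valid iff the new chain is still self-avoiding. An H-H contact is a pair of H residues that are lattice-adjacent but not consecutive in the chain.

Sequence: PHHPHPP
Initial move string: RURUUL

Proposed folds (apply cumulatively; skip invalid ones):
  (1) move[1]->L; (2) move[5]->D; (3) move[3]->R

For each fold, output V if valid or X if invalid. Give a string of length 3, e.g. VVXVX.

Initial: RURUUL -> [(0, 0), (1, 0), (1, 1), (2, 1), (2, 2), (2, 3), (1, 3)]
Fold 1: move[1]->L => RLRUUL INVALID (collision), skipped
Fold 2: move[5]->D => RURUUD INVALID (collision), skipped
Fold 3: move[3]->R => RURRUL VALID

Answer: XXV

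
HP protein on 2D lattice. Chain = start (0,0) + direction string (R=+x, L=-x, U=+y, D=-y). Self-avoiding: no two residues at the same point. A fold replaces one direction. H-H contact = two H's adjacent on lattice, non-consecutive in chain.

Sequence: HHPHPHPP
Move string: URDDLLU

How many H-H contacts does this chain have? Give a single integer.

Answer: 2

Derivation:
Positions: [(0, 0), (0, 1), (1, 1), (1, 0), (1, -1), (0, -1), (-1, -1), (-1, 0)]
H-H contact: residue 0 @(0,0) - residue 3 @(1, 0)
H-H contact: residue 0 @(0,0) - residue 5 @(0, -1)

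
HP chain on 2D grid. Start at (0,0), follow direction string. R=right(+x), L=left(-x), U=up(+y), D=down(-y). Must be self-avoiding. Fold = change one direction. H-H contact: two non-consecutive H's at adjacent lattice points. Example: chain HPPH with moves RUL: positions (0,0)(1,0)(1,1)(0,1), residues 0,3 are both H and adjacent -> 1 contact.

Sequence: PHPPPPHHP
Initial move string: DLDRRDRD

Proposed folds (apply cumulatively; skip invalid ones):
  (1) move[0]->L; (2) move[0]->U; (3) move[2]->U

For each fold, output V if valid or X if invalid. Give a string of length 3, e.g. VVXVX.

Answer: VXX

Derivation:
Initial: DLDRRDRD -> [(0, 0), (0, -1), (-1, -1), (-1, -2), (0, -2), (1, -2), (1, -3), (2, -3), (2, -4)]
Fold 1: move[0]->L => LLDRRDRD VALID
Fold 2: move[0]->U => ULDRRDRD INVALID (collision), skipped
Fold 3: move[2]->U => LLURRDRD INVALID (collision), skipped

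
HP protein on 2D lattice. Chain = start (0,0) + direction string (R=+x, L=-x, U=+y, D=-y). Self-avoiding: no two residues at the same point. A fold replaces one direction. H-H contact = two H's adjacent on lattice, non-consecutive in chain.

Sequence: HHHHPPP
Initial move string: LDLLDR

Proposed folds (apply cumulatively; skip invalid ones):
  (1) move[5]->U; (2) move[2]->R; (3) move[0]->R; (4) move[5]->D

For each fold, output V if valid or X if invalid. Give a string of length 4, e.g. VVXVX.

Initial: LDLLDR -> [(0, 0), (-1, 0), (-1, -1), (-2, -1), (-3, -1), (-3, -2), (-2, -2)]
Fold 1: move[5]->U => LDLLDU INVALID (collision), skipped
Fold 2: move[2]->R => LDRLDR INVALID (collision), skipped
Fold 3: move[0]->R => RDLLDR VALID
Fold 4: move[5]->D => RDLLDD VALID

Answer: XXVV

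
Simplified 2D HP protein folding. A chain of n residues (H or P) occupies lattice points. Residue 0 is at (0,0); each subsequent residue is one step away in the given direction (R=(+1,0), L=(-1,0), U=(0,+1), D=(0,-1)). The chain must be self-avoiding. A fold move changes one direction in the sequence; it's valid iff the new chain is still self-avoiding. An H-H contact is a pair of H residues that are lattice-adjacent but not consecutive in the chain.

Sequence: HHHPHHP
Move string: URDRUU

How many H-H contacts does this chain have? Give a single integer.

Positions: [(0, 0), (0, 1), (1, 1), (1, 0), (2, 0), (2, 1), (2, 2)]
H-H contact: residue 2 @(1,1) - residue 5 @(2, 1)

Answer: 1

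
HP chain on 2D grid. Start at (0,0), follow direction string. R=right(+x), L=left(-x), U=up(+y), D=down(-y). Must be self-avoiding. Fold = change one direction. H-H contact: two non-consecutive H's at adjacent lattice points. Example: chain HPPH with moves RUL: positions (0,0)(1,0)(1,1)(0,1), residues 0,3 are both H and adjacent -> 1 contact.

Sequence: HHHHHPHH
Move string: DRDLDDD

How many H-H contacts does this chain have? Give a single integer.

Positions: [(0, 0), (0, -1), (1, -1), (1, -2), (0, -2), (0, -3), (0, -4), (0, -5)]
H-H contact: residue 1 @(0,-1) - residue 4 @(0, -2)

Answer: 1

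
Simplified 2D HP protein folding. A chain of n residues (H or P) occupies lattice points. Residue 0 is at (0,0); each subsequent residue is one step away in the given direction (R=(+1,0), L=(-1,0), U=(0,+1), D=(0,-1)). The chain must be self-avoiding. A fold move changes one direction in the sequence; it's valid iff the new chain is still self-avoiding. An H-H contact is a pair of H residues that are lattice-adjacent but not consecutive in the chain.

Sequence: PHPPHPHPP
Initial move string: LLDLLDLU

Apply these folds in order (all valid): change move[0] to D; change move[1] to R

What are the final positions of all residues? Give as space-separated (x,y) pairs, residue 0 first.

Initial moves: LLDLLDLU
Fold: move[0]->D => DLDLLDLU (positions: [(0, 0), (0, -1), (-1, -1), (-1, -2), (-2, -2), (-3, -2), (-3, -3), (-4, -3), (-4, -2)])
Fold: move[1]->R => DRDLLDLU (positions: [(0, 0), (0, -1), (1, -1), (1, -2), (0, -2), (-1, -2), (-1, -3), (-2, -3), (-2, -2)])

Answer: (0,0) (0,-1) (1,-1) (1,-2) (0,-2) (-1,-2) (-1,-3) (-2,-3) (-2,-2)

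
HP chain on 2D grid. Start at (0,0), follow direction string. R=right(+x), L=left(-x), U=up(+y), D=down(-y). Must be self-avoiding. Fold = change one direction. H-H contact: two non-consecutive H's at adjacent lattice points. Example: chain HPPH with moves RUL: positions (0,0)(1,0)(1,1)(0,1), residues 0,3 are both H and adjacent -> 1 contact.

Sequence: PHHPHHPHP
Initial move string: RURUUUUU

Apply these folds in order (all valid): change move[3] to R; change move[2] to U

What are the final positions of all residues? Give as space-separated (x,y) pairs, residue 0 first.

Answer: (0,0) (1,0) (1,1) (1,2) (2,2) (2,3) (2,4) (2,5) (2,6)

Derivation:
Initial moves: RURUUUUU
Fold: move[3]->R => RURRUUUU (positions: [(0, 0), (1, 0), (1, 1), (2, 1), (3, 1), (3, 2), (3, 3), (3, 4), (3, 5)])
Fold: move[2]->U => RUURUUUU (positions: [(0, 0), (1, 0), (1, 1), (1, 2), (2, 2), (2, 3), (2, 4), (2, 5), (2, 6)])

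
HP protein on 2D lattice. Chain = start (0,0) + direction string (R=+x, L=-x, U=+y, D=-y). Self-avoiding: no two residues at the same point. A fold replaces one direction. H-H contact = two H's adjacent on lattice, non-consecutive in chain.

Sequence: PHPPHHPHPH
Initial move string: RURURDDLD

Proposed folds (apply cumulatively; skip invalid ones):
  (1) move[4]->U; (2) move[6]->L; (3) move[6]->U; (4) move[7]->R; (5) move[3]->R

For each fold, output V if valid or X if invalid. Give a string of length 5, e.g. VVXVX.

Answer: XXXVV

Derivation:
Initial: RURURDDLD -> [(0, 0), (1, 0), (1, 1), (2, 1), (2, 2), (3, 2), (3, 1), (3, 0), (2, 0), (2, -1)]
Fold 1: move[4]->U => RURUUDDLD INVALID (collision), skipped
Fold 2: move[6]->L => RURURDLLD INVALID (collision), skipped
Fold 3: move[6]->U => RURURDULD INVALID (collision), skipped
Fold 4: move[7]->R => RURURDDRD VALID
Fold 5: move[3]->R => RURRRDDRD VALID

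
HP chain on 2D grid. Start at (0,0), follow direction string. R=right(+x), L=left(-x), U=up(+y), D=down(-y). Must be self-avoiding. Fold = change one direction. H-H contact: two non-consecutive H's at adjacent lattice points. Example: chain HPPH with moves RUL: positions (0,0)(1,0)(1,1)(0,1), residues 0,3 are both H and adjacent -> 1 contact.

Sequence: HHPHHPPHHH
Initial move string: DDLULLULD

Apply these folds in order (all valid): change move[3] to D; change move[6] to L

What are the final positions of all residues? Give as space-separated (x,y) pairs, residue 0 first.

Initial moves: DDLULLULD
Fold: move[3]->D => DDLDLLULD (positions: [(0, 0), (0, -1), (0, -2), (-1, -2), (-1, -3), (-2, -3), (-3, -3), (-3, -2), (-4, -2), (-4, -3)])
Fold: move[6]->L => DDLDLLLLD (positions: [(0, 0), (0, -1), (0, -2), (-1, -2), (-1, -3), (-2, -3), (-3, -3), (-4, -3), (-5, -3), (-5, -4)])

Answer: (0,0) (0,-1) (0,-2) (-1,-2) (-1,-3) (-2,-3) (-3,-3) (-4,-3) (-5,-3) (-5,-4)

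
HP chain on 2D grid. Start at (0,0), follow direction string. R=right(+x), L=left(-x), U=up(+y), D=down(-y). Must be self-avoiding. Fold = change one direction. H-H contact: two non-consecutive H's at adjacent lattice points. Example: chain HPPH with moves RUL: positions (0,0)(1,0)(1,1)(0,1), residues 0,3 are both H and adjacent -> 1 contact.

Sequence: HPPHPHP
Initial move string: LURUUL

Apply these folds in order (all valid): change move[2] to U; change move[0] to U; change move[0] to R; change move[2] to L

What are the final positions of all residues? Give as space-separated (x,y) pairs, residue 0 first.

Initial moves: LURUUL
Fold: move[2]->U => LUUUUL (positions: [(0, 0), (-1, 0), (-1, 1), (-1, 2), (-1, 3), (-1, 4), (-2, 4)])
Fold: move[0]->U => UUUUUL (positions: [(0, 0), (0, 1), (0, 2), (0, 3), (0, 4), (0, 5), (-1, 5)])
Fold: move[0]->R => RUUUUL (positions: [(0, 0), (1, 0), (1, 1), (1, 2), (1, 3), (1, 4), (0, 4)])
Fold: move[2]->L => RULUUL (positions: [(0, 0), (1, 0), (1, 1), (0, 1), (0, 2), (0, 3), (-1, 3)])

Answer: (0,0) (1,0) (1,1) (0,1) (0,2) (0,3) (-1,3)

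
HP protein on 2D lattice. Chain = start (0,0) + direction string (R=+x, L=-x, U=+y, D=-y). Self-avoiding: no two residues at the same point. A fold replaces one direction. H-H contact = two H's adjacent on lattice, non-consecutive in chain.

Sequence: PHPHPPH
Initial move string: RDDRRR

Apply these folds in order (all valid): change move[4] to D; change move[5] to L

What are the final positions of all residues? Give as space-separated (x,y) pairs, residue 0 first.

Initial moves: RDDRRR
Fold: move[4]->D => RDDRDR (positions: [(0, 0), (1, 0), (1, -1), (1, -2), (2, -2), (2, -3), (3, -3)])
Fold: move[5]->L => RDDRDL (positions: [(0, 0), (1, 0), (1, -1), (1, -2), (2, -2), (2, -3), (1, -3)])

Answer: (0,0) (1,0) (1,-1) (1,-2) (2,-2) (2,-3) (1,-3)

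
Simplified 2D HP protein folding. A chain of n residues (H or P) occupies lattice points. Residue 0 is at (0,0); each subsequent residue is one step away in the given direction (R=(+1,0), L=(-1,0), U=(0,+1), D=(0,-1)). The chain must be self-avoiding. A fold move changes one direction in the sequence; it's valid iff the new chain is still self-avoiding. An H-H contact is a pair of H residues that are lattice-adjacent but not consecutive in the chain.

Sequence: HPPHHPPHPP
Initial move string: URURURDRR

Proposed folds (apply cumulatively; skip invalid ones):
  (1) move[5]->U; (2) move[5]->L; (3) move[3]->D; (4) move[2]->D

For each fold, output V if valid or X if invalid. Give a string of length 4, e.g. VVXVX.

Answer: XXXV

Derivation:
Initial: URURURDRR -> [(0, 0), (0, 1), (1, 1), (1, 2), (2, 2), (2, 3), (3, 3), (3, 2), (4, 2), (5, 2)]
Fold 1: move[5]->U => URURUUDRR INVALID (collision), skipped
Fold 2: move[5]->L => URURULDRR INVALID (collision), skipped
Fold 3: move[3]->D => URUDURDRR INVALID (collision), skipped
Fold 4: move[2]->D => URDRURDRR VALID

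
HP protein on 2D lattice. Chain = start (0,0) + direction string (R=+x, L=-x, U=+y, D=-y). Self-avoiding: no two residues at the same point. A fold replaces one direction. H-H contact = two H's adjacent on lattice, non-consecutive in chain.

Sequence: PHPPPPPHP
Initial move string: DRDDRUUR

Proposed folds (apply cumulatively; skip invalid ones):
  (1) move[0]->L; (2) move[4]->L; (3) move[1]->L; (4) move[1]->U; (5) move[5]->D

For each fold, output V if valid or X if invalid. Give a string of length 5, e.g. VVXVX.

Answer: XXXXX

Derivation:
Initial: DRDDRUUR -> [(0, 0), (0, -1), (1, -1), (1, -2), (1, -3), (2, -3), (2, -2), (2, -1), (3, -1)]
Fold 1: move[0]->L => LRDDRUUR INVALID (collision), skipped
Fold 2: move[4]->L => DRDDLUUR INVALID (collision), skipped
Fold 3: move[1]->L => DLDDRUUR INVALID (collision), skipped
Fold 4: move[1]->U => DUDDRUUR INVALID (collision), skipped
Fold 5: move[5]->D => DRDDRDUR INVALID (collision), skipped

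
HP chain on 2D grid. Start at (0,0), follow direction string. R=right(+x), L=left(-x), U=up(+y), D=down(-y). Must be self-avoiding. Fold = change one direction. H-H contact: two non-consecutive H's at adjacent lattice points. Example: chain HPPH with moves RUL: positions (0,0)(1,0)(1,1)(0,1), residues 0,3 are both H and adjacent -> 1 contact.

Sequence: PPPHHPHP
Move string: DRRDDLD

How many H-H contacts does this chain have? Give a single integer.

Answer: 0

Derivation:
Positions: [(0, 0), (0, -1), (1, -1), (2, -1), (2, -2), (2, -3), (1, -3), (1, -4)]
No H-H contacts found.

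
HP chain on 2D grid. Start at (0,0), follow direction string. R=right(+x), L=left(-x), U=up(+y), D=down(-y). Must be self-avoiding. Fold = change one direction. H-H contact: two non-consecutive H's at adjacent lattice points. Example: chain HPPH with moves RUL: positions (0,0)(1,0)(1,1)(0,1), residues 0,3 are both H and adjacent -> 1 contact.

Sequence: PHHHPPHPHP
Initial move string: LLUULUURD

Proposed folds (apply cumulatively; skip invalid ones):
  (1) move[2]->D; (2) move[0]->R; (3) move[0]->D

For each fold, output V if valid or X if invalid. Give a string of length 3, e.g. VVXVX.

Answer: XXV

Derivation:
Initial: LLUULUURD -> [(0, 0), (-1, 0), (-2, 0), (-2, 1), (-2, 2), (-3, 2), (-3, 3), (-3, 4), (-2, 4), (-2, 3)]
Fold 1: move[2]->D => LLDULUURD INVALID (collision), skipped
Fold 2: move[0]->R => RLUULUURD INVALID (collision), skipped
Fold 3: move[0]->D => DLUULUURD VALID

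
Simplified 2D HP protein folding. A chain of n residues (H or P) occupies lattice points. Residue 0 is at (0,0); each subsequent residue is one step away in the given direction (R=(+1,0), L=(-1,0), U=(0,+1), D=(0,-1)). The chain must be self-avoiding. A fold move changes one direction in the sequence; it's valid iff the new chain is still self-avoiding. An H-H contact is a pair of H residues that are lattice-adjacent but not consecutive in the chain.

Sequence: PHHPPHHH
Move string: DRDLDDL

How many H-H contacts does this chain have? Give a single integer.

Answer: 0

Derivation:
Positions: [(0, 0), (0, -1), (1, -1), (1, -2), (0, -2), (0, -3), (0, -4), (-1, -4)]
No H-H contacts found.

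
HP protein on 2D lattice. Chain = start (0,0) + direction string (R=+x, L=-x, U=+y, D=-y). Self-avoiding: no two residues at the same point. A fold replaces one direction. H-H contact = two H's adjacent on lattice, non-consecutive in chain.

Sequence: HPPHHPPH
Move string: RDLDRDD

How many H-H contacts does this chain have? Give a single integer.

Positions: [(0, 0), (1, 0), (1, -1), (0, -1), (0, -2), (1, -2), (1, -3), (1, -4)]
H-H contact: residue 0 @(0,0) - residue 3 @(0, -1)

Answer: 1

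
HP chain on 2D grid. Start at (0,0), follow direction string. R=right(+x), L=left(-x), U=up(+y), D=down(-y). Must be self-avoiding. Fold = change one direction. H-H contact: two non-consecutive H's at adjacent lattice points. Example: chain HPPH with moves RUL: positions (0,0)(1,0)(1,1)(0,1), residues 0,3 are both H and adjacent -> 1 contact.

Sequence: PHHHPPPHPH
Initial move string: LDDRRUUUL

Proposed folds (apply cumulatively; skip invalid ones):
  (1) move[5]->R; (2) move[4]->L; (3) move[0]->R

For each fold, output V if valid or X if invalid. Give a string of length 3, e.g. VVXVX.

Initial: LDDRRUUUL -> [(0, 0), (-1, 0), (-1, -1), (-1, -2), (0, -2), (1, -2), (1, -1), (1, 0), (1, 1), (0, 1)]
Fold 1: move[5]->R => LDDRRRUUL VALID
Fold 2: move[4]->L => LDDRLRUUL INVALID (collision), skipped
Fold 3: move[0]->R => RDDRRRUUL VALID

Answer: VXV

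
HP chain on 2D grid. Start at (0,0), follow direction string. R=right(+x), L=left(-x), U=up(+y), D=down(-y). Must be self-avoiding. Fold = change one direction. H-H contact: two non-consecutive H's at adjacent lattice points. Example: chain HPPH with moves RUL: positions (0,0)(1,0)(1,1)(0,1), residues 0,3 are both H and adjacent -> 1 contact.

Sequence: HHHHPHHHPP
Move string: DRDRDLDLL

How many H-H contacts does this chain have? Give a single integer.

Positions: [(0, 0), (0, -1), (1, -1), (1, -2), (2, -2), (2, -3), (1, -3), (1, -4), (0, -4), (-1, -4)]
H-H contact: residue 3 @(1,-2) - residue 6 @(1, -3)

Answer: 1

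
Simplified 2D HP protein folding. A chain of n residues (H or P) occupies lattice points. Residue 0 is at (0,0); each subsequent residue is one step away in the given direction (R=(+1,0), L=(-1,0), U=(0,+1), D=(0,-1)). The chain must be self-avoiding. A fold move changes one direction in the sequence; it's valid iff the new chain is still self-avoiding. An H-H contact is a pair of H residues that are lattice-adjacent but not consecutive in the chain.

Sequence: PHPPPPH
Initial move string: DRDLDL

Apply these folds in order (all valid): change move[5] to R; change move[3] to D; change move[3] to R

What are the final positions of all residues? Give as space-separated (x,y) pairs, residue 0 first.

Initial moves: DRDLDL
Fold: move[5]->R => DRDLDR (positions: [(0, 0), (0, -1), (1, -1), (1, -2), (0, -2), (0, -3), (1, -3)])
Fold: move[3]->D => DRDDDR (positions: [(0, 0), (0, -1), (1, -1), (1, -2), (1, -3), (1, -4), (2, -4)])
Fold: move[3]->R => DRDRDR (positions: [(0, 0), (0, -1), (1, -1), (1, -2), (2, -2), (2, -3), (3, -3)])

Answer: (0,0) (0,-1) (1,-1) (1,-2) (2,-2) (2,-3) (3,-3)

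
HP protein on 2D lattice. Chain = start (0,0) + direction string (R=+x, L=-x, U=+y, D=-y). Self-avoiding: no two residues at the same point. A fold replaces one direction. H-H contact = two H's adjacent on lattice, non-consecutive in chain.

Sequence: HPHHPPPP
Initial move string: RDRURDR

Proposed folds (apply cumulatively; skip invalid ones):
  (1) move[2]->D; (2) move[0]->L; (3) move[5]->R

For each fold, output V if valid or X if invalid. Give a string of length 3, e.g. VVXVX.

Answer: XXV

Derivation:
Initial: RDRURDR -> [(0, 0), (1, 0), (1, -1), (2, -1), (2, 0), (3, 0), (3, -1), (4, -1)]
Fold 1: move[2]->D => RDDURDR INVALID (collision), skipped
Fold 2: move[0]->L => LDRURDR INVALID (collision), skipped
Fold 3: move[5]->R => RDRURRR VALID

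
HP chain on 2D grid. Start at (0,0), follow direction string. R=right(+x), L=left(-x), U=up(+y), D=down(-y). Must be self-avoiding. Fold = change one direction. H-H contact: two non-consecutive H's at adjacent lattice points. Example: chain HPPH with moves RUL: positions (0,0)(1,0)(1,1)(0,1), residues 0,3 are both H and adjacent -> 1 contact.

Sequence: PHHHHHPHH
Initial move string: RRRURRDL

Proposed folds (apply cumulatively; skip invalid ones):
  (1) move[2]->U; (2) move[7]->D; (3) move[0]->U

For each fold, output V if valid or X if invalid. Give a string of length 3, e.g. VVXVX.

Answer: VVV

Derivation:
Initial: RRRURRDL -> [(0, 0), (1, 0), (2, 0), (3, 0), (3, 1), (4, 1), (5, 1), (5, 0), (4, 0)]
Fold 1: move[2]->U => RRUURRDL VALID
Fold 2: move[7]->D => RRUURRDD VALID
Fold 3: move[0]->U => URUURRDD VALID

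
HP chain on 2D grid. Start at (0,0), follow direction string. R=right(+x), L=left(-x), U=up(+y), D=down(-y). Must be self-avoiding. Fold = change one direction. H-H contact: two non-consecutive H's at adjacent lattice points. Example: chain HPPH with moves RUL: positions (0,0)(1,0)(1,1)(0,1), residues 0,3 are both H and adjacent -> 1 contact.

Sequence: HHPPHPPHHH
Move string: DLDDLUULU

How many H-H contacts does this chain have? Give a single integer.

Answer: 0

Derivation:
Positions: [(0, 0), (0, -1), (-1, -1), (-1, -2), (-1, -3), (-2, -3), (-2, -2), (-2, -1), (-3, -1), (-3, 0)]
No H-H contacts found.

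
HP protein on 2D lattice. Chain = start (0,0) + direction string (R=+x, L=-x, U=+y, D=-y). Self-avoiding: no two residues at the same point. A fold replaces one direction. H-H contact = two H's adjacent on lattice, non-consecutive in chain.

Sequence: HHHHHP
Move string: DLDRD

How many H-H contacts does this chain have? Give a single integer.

Positions: [(0, 0), (0, -1), (-1, -1), (-1, -2), (0, -2), (0, -3)]
H-H contact: residue 1 @(0,-1) - residue 4 @(0, -2)

Answer: 1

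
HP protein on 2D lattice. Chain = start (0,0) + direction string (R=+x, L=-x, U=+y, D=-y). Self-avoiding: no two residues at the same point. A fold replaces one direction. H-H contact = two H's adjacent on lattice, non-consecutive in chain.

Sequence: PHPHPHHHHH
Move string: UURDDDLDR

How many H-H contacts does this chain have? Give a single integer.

Positions: [(0, 0), (0, 1), (0, 2), (1, 2), (1, 1), (1, 0), (1, -1), (0, -1), (0, -2), (1, -2)]
H-H contact: residue 6 @(1,-1) - residue 9 @(1, -2)

Answer: 1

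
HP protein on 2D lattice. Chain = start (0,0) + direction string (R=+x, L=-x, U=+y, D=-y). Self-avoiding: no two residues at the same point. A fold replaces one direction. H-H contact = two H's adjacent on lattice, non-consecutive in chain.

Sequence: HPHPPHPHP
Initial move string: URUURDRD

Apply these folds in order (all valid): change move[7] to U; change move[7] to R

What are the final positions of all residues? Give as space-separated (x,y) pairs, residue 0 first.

Initial moves: URUURDRD
Fold: move[7]->U => URUURDRU (positions: [(0, 0), (0, 1), (1, 1), (1, 2), (1, 3), (2, 3), (2, 2), (3, 2), (3, 3)])
Fold: move[7]->R => URUURDRR (positions: [(0, 0), (0, 1), (1, 1), (1, 2), (1, 3), (2, 3), (2, 2), (3, 2), (4, 2)])

Answer: (0,0) (0,1) (1,1) (1,2) (1,3) (2,3) (2,2) (3,2) (4,2)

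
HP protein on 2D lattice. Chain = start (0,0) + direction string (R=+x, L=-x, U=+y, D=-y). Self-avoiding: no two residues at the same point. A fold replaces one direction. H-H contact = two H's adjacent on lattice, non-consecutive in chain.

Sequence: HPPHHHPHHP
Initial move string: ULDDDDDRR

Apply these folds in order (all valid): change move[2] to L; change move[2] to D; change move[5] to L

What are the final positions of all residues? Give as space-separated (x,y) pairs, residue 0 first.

Answer: (0,0) (0,1) (-1,1) (-1,0) (-1,-1) (-1,-2) (-2,-2) (-2,-3) (-1,-3) (0,-3)

Derivation:
Initial moves: ULDDDDDRR
Fold: move[2]->L => ULLDDDDRR (positions: [(0, 0), (0, 1), (-1, 1), (-2, 1), (-2, 0), (-2, -1), (-2, -2), (-2, -3), (-1, -3), (0, -3)])
Fold: move[2]->D => ULDDDDDRR (positions: [(0, 0), (0, 1), (-1, 1), (-1, 0), (-1, -1), (-1, -2), (-1, -3), (-1, -4), (0, -4), (1, -4)])
Fold: move[5]->L => ULDDDLDRR (positions: [(0, 0), (0, 1), (-1, 1), (-1, 0), (-1, -1), (-1, -2), (-2, -2), (-2, -3), (-1, -3), (0, -3)])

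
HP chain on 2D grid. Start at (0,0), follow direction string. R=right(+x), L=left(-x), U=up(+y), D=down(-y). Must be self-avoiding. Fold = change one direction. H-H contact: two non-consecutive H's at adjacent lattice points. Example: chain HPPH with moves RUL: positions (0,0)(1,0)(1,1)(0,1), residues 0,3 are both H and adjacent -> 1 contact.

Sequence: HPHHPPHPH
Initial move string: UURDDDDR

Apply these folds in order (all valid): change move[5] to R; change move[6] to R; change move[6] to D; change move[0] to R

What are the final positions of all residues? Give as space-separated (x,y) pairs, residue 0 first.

Answer: (0,0) (1,0) (1,1) (2,1) (2,0) (2,-1) (3,-1) (3,-2) (4,-2)

Derivation:
Initial moves: UURDDDDR
Fold: move[5]->R => UURDDRDR (positions: [(0, 0), (0, 1), (0, 2), (1, 2), (1, 1), (1, 0), (2, 0), (2, -1), (3, -1)])
Fold: move[6]->R => UURDDRRR (positions: [(0, 0), (0, 1), (0, 2), (1, 2), (1, 1), (1, 0), (2, 0), (3, 0), (4, 0)])
Fold: move[6]->D => UURDDRDR (positions: [(0, 0), (0, 1), (0, 2), (1, 2), (1, 1), (1, 0), (2, 0), (2, -1), (3, -1)])
Fold: move[0]->R => RURDDRDR (positions: [(0, 0), (1, 0), (1, 1), (2, 1), (2, 0), (2, -1), (3, -1), (3, -2), (4, -2)])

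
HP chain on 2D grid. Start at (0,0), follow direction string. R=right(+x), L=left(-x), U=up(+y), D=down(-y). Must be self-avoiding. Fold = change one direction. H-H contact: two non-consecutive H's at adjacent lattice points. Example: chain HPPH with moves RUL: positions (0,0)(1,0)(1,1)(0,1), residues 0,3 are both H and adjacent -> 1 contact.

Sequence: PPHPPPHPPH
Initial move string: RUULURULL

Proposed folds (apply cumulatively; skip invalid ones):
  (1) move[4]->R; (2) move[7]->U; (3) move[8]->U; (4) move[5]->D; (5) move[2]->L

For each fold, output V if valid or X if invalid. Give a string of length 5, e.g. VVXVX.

Answer: XVVXV

Derivation:
Initial: RUULURULL -> [(0, 0), (1, 0), (1, 1), (1, 2), (0, 2), (0, 3), (1, 3), (1, 4), (0, 4), (-1, 4)]
Fold 1: move[4]->R => RUULRRULL INVALID (collision), skipped
Fold 2: move[7]->U => RUULURUUL VALID
Fold 3: move[8]->U => RUULURUUU VALID
Fold 4: move[5]->D => RUULUDUUU INVALID (collision), skipped
Fold 5: move[2]->L => RULLURUUU VALID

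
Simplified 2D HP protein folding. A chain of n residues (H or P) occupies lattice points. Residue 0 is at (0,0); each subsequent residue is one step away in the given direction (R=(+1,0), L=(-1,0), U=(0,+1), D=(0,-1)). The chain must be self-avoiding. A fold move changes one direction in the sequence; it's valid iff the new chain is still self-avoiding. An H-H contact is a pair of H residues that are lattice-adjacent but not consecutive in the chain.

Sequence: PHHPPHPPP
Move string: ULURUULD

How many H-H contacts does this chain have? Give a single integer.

Answer: 0

Derivation:
Positions: [(0, 0), (0, 1), (-1, 1), (-1, 2), (0, 2), (0, 3), (0, 4), (-1, 4), (-1, 3)]
No H-H contacts found.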